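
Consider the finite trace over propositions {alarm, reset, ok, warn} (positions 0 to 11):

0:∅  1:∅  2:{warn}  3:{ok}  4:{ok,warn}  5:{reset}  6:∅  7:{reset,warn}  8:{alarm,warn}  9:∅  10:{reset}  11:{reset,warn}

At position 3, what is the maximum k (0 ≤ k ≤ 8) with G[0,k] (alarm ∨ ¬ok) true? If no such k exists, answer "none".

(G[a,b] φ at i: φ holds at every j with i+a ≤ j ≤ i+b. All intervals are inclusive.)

(alarm ∨ ¬ok) must hold from j=3 onward; find where it first fails.
  j=3: fails → no k works.

none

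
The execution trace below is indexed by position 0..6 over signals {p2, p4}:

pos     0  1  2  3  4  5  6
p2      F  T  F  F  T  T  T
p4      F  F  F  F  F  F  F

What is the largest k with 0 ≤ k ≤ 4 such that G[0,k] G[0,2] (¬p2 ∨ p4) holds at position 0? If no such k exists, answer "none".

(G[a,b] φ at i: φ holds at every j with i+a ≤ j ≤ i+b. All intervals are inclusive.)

G[0,2] (¬p2 ∨ p4) must hold from j=0 onward; find where it first fails.
  j=0: fails → no k works.

none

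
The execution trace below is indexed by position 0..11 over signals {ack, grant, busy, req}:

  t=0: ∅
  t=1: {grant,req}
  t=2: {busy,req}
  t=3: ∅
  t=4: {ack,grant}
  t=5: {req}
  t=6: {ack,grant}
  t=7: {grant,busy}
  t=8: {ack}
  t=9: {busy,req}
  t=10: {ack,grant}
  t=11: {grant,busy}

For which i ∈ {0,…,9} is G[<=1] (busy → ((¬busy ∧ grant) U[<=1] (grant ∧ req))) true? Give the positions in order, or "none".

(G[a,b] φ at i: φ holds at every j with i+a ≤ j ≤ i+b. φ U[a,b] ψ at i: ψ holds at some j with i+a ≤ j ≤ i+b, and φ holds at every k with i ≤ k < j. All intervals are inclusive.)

Evaluate at each i in [0,9]:
  i=0: ✓ (all of [0,1])
  i=1: ✗ (fails at j=2)
  i=2: ✗ (fails at j=2)
  i=3: ✓ (all of [3,4])
  i=4: ✓ (all of [4,5])
  i=5: ✓ (all of [5,6])
  i=6: ✗ (fails at j=7)
  i=7: ✗ (fails at j=7)
  i=8: ✗ (fails at j=9)
  i=9: ✗ (fails at j=9)

0, 3, 4, 5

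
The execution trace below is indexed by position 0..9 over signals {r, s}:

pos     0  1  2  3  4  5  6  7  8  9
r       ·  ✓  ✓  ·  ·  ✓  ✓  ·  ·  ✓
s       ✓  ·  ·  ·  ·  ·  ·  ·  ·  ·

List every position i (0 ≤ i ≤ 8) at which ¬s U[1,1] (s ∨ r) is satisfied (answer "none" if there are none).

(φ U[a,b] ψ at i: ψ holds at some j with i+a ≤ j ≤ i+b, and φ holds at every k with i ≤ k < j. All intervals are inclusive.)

1, 4, 5, 8

Evaluate at each i in [0,8]:
  i=0: ✗ (lhs fails at k=0 before rhs at j=1)
  i=1: ✓ (rhs at j=2; lhs holds on [1,1])
  i=2: ✗ (no rhs in [3,3])
  i=3: ✗ (no rhs in [4,4])
  i=4: ✓ (rhs at j=5; lhs holds on [4,4])
  i=5: ✓ (rhs at j=6; lhs holds on [5,5])
  i=6: ✗ (no rhs in [7,7])
  i=7: ✗ (no rhs in [8,8])
  i=8: ✓ (rhs at j=9; lhs holds on [8,8])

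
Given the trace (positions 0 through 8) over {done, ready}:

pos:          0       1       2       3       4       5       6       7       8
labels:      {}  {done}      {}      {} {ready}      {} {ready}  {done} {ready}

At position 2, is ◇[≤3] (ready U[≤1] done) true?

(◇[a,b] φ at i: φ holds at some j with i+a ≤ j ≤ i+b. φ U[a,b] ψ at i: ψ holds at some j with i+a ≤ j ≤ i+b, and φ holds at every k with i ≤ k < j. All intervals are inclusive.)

False

Check (ready U[≤1] done) at each j in [2,5]:
  j=2: fails
  j=3: fails
  j=4: fails
  j=5: fails
No position in the window satisfies it → formula fails.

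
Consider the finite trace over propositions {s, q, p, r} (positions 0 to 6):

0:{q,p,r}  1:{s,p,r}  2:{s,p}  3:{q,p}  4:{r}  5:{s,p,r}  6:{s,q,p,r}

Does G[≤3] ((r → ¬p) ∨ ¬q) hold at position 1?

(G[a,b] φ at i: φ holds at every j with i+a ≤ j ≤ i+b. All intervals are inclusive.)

Yes

Check ((r → ¬p) ∨ ¬q) at every j in [1,4]:
  j=1: true
  j=2: true
  j=3: true
  j=4: true
All positions satisfy it → formula holds.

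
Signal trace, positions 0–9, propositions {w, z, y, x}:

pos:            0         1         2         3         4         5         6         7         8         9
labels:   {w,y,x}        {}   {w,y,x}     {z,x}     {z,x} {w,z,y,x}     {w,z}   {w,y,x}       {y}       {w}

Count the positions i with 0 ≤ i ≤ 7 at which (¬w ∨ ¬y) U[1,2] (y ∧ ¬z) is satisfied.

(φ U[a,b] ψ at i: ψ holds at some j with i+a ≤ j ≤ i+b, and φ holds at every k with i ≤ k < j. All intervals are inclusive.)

Evaluate at each i in [0,7]:
  i=0: ✗ (lhs fails at k=0 before rhs at j=2)
  i=1: ✓ (rhs at j=2; lhs holds on [1,1])
  i=2: ✗ (no rhs in [3,4])
  i=3: ✗ (no rhs in [4,5])
  i=4: ✗ (no rhs in [5,6])
  i=5: ✗ (lhs fails at k=5 before rhs at j=7)
  i=6: ✓ (rhs at j=7; lhs holds on [6,6])
  i=7: ✗ (lhs fails at k=7 before rhs at j=8)
Positions where it holds: {1, 6} → 2.

2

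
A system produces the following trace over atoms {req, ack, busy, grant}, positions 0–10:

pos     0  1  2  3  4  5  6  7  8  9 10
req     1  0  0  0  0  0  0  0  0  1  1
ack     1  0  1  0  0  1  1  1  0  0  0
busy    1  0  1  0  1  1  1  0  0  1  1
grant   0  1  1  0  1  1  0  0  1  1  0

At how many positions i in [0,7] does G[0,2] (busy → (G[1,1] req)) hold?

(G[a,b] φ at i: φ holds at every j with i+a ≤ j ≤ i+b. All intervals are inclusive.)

1

Evaluate at each i in [0,7]:
  i=0: ✗ (fails at j=0)
  i=1: ✗ (fails at j=2)
  i=2: ✗ (fails at j=2)
  i=3: ✗ (fails at j=4)
  i=4: ✗ (fails at j=4)
  i=5: ✗ (fails at j=5)
  i=6: ✗ (fails at j=6)
  i=7: ✓ (all of [7,9])
Positions where it holds: {7} → 1.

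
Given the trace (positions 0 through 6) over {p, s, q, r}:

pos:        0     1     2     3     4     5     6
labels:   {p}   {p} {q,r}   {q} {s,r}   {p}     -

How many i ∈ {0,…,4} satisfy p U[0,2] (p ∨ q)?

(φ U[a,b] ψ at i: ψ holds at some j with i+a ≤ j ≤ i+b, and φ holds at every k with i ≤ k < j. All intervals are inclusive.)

Evaluate at each i in [0,4]:
  i=0: ✓ (rhs at j=0)
  i=1: ✓ (rhs at j=1)
  i=2: ✓ (rhs at j=2)
  i=3: ✓ (rhs at j=3)
  i=4: ✗ (lhs fails at k=4 before rhs at j=5)
Positions where it holds: {0, 1, 2, 3} → 4.

4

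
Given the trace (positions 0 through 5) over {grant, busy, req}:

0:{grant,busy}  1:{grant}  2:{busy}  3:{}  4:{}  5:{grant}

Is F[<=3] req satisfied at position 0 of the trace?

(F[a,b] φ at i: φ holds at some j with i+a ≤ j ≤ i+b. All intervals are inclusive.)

Check req at each j in [0,3]:
  j=0: false
  j=1: false
  j=2: false
  j=3: false
No position in the window satisfies it → formula fails.

No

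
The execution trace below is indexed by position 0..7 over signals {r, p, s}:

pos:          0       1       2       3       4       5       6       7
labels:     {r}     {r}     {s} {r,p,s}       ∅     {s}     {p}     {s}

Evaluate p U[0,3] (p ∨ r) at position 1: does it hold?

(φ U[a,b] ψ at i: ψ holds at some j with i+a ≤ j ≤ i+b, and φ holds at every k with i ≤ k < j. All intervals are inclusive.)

Holds

Need some j in [1,4] with (p ∨ r), and p at every k in [1,j-1].
  j=1: (p ∨ r) holds; no prefix to check → satisfied.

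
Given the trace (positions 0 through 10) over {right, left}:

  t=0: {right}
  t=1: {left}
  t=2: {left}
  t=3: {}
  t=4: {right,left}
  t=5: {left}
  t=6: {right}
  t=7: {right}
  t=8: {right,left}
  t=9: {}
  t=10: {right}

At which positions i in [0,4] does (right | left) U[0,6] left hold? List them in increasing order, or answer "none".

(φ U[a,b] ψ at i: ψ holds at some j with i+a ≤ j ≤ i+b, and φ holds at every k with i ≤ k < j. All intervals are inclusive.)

Evaluate at each i in [0,4]:
  i=0: ✓ (rhs at j=1; lhs holds on [0,0])
  i=1: ✓ (rhs at j=1)
  i=2: ✓ (rhs at j=2)
  i=3: ✗ (lhs fails at k=3 before rhs at j=4)
  i=4: ✓ (rhs at j=4)

0, 1, 2, 4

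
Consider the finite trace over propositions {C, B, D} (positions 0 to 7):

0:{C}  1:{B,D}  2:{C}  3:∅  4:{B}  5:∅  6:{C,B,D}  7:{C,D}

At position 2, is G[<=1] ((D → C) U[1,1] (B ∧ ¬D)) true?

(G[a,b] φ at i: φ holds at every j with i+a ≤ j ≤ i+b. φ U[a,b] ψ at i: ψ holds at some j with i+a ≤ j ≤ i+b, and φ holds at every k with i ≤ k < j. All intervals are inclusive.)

Check ((D → C) U[1,1] (B ∧ ¬D)) at every j in [2,3]:
  j=2: fails
  j=3: holds
Fails at j=2 → formula fails.

Does not hold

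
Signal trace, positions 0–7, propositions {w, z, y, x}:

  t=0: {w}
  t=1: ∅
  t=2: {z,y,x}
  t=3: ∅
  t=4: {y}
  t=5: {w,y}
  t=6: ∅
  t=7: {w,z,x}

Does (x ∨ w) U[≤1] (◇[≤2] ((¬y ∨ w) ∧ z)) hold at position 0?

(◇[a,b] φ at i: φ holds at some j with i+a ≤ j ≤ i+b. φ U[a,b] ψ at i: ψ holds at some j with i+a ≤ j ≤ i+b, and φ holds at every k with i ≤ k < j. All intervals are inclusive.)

Does not hold

Need some j in [0,1] with ◇[≤2] ((¬y ∨ w) ∧ z), and (x ∨ w) at every k in [0,j-1].
  j=0: ◇[≤2] ((¬y ∨ w) ∧ z) — fails (none in [0,2]).
  j=1: ◇[≤2] ((¬y ∨ w) ∧ z) — fails (none in [1,3]).
No j in the window works → until fails.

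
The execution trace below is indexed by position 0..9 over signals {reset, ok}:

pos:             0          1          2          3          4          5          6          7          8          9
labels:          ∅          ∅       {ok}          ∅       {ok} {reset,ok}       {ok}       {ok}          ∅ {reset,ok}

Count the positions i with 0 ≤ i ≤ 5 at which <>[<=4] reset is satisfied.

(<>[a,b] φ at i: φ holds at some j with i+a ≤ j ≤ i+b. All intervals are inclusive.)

Evaluate at each i in [0,5]:
  i=0: ✗ (none in [0,4])
  i=1: ✓ (witness j=5)
  i=2: ✓ (witness j=5)
  i=3: ✓ (witness j=5)
  i=4: ✓ (witness j=5)
  i=5: ✓ (witness j=5)
Positions where it holds: {1, 2, 3, 4, 5} → 5.

5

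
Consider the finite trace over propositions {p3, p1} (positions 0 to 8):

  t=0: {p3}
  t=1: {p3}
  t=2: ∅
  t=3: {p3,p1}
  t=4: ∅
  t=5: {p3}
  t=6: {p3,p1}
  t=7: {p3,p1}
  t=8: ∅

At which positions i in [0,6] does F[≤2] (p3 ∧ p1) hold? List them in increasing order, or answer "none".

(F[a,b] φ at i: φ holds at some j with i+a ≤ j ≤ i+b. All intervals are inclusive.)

1, 2, 3, 4, 5, 6

Evaluate at each i in [0,6]:
  i=0: ✗ (none in [0,2])
  i=1: ✓ (witness j=3)
  i=2: ✓ (witness j=3)
  i=3: ✓ (witness j=3)
  i=4: ✓ (witness j=6)
  i=5: ✓ (witness j=6)
  i=6: ✓ (witness j=6)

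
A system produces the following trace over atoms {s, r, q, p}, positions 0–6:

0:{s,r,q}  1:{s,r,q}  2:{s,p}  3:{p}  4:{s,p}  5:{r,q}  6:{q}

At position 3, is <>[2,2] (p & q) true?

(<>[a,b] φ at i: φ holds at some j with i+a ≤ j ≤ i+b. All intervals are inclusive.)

No

Check (p & q) at each j in [5,5]:
  j=5: false
No position in the window satisfies it → formula fails.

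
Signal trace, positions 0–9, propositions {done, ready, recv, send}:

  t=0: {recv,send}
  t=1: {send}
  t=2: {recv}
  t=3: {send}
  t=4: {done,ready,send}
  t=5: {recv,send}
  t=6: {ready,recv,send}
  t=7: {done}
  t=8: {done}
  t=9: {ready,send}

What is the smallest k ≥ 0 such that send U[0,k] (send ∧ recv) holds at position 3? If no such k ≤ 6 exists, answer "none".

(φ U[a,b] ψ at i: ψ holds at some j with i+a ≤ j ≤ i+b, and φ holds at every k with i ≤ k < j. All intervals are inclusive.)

Need earliest j ≥ 3 with (send ∧ recv), and send at every k in [3,j-1].
  j=3: rhs fails.
  j=4: rhs fails.
  j=5: rhs holds; lhs holds on [3,4]. k = 2.

2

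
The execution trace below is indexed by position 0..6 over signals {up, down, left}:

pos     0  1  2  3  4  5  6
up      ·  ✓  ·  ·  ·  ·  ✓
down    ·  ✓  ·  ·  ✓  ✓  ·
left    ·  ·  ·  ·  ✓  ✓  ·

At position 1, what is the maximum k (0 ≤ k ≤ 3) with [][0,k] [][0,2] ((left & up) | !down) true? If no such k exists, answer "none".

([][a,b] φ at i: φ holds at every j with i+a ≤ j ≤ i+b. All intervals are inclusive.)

none

[][0,2] ((left & up) | !down) must hold from j=1 onward; find where it first fails.
  j=1: fails → no k works.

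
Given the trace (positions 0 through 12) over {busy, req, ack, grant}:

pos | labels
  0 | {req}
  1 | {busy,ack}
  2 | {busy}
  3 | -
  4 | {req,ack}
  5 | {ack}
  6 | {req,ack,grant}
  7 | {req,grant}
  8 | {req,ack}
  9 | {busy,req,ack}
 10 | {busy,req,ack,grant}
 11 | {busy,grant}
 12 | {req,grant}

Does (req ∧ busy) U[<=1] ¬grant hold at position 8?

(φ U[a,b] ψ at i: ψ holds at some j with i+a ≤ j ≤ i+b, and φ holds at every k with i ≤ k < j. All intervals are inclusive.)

Yes

Need some j in [8,9] with ¬grant, and (req ∧ busy) at every k in [8,j-1].
  j=8: ¬grant holds; no prefix to check → satisfied.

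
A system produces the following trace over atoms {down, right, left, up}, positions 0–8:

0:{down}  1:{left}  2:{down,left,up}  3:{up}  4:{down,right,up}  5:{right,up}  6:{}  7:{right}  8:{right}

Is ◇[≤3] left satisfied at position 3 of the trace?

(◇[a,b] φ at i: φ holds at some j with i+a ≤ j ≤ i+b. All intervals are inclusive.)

Check left at each j in [3,6]:
  j=3: false
  j=4: false
  j=5: false
  j=6: false
No position in the window satisfies it → formula fails.

Does not hold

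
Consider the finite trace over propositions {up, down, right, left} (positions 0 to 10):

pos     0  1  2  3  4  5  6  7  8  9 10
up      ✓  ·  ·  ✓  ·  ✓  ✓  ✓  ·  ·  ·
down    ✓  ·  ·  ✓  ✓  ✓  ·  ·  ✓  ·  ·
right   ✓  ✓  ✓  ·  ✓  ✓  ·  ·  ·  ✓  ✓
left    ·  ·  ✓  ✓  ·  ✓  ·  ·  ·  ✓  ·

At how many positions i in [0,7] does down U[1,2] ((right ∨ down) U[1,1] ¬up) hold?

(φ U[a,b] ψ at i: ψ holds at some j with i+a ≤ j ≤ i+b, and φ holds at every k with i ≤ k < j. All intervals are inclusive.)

Evaluate at each i in [0,7]:
  i=0: ✓ (rhs at j=1; lhs holds on [0,0])
  i=1: ✗ (lhs fails at k=1 before rhs at j=3)
  i=2: ✗ (lhs fails at k=2 before rhs at j=3)
  i=3: ✗ (no rhs in [4,5])
  i=4: ✗ (no rhs in [5,6])
  i=5: ✗ (no rhs in [6,7])
  i=6: ✗ (lhs fails at k=6 before rhs at j=8)
  i=7: ✗ (lhs fails at k=7 before rhs at j=8)
Positions where it holds: {0} → 1.

1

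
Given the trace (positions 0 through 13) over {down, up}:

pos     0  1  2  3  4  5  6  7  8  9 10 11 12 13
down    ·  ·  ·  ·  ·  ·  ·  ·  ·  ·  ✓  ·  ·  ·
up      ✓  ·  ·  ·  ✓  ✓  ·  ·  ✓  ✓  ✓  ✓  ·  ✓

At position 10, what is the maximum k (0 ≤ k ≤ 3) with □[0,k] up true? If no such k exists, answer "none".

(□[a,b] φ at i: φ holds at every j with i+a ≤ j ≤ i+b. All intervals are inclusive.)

up must hold from j=10 onward; find where it first fails.
  j=10: holds
  j=11: holds
  j=12: fails
Holds on [10,11], so largest k = 1.

1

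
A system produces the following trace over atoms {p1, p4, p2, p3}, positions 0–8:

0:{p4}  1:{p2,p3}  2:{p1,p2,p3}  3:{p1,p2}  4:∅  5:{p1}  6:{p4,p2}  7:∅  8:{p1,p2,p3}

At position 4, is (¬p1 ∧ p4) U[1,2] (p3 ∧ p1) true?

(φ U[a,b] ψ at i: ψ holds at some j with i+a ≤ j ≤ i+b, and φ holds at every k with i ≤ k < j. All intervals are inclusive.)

Need some j in [5,6] with (p3 ∧ p1), and (¬p1 ∧ p4) at every k in [4,j-1].
  j=5: (p3 ∧ p1) false.
  j=6: (p3 ∧ p1) false.
No j in the window works → until fails.

False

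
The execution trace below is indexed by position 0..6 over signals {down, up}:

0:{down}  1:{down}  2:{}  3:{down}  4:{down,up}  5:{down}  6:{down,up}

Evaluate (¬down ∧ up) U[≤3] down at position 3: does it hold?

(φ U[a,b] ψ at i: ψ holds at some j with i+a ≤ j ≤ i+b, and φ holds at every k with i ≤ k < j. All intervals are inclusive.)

True

Need some j in [3,6] with down, and (¬down ∧ up) at every k in [3,j-1].
  j=3: down holds; no prefix to check → satisfied.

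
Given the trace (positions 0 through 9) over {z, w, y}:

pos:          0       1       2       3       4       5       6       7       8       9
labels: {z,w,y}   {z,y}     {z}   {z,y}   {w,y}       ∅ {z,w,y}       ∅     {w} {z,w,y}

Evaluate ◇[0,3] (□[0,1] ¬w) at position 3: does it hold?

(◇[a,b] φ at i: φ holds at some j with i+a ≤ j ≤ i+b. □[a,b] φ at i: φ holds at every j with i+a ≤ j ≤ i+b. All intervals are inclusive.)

Check □[0,1] ¬w at each j in [3,6]:
  j=3: fails at 4
  j=4: fails at 4
  j=5: fails at 6
  j=6: fails at 6
No position in the window satisfies it → formula fails.

False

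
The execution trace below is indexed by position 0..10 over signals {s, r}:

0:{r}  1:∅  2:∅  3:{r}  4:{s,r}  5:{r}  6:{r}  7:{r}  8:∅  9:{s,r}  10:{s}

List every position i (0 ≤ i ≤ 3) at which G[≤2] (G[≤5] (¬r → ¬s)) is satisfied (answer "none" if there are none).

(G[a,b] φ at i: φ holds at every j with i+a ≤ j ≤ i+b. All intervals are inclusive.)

Evaluate at each i in [0,3]:
  i=0: ✓ (all of [0,2])
  i=1: ✓ (all of [1,3])
  i=2: ✓ (all of [2,4])
  i=3: ✗ (fails at j=5)

0, 1, 2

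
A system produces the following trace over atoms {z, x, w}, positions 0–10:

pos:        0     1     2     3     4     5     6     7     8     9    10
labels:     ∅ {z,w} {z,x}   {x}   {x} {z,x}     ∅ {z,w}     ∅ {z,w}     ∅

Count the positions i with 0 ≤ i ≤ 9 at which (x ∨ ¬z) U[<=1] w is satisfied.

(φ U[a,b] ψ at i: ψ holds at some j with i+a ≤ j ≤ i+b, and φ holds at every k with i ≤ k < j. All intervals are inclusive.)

6

Evaluate at each i in [0,9]:
  i=0: ✓ (rhs at j=1; lhs holds on [0,0])
  i=1: ✓ (rhs at j=1)
  i=2: ✗ (no rhs in [2,3])
  i=3: ✗ (no rhs in [3,4])
  i=4: ✗ (no rhs in [4,5])
  i=5: ✗ (no rhs in [5,6])
  i=6: ✓ (rhs at j=7; lhs holds on [6,6])
  i=7: ✓ (rhs at j=7)
  i=8: ✓ (rhs at j=9; lhs holds on [8,8])
  i=9: ✓ (rhs at j=9)
Positions where it holds: {0, 1, 6, 7, 8, 9} → 6.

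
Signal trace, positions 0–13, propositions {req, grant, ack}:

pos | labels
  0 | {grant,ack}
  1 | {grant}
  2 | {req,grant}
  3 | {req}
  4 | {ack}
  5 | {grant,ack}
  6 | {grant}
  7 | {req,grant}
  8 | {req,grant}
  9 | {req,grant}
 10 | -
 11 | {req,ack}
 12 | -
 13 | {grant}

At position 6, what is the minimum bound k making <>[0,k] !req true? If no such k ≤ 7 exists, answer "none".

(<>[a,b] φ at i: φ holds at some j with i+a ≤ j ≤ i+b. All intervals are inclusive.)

0

Scan j = 6,7,… for !req:
  j=6: holds
First hit at j=6, so smallest k = 6-6 = 0.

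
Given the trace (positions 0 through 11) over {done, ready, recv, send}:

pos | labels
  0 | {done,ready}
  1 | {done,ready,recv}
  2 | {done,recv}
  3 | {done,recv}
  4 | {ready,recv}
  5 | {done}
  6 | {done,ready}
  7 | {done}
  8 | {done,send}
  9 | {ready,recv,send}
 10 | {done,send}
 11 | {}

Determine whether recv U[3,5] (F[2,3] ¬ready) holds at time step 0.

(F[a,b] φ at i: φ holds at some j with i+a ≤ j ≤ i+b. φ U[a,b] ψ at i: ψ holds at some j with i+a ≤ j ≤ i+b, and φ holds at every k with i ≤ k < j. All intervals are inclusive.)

Need some j in [3,5] with F[2,3] ¬ready, and recv at every k in [0,j-1].
  j=3: F[2,3] ¬ready holds, but recv fails at k=0 → not this j.
  j=4: F[2,3] ¬ready holds, but recv fails at k=0 → not this j.
  j=5: F[2,3] ¬ready holds, but recv fails at k=0 → not this j.
No j in the window works → until fails.

Does not hold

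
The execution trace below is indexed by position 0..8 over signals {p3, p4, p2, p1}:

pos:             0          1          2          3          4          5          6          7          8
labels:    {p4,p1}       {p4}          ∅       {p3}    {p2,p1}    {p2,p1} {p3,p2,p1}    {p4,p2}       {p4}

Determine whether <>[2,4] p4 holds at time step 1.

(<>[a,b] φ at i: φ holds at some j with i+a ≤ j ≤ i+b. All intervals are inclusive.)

Check p4 at each j in [3,5]:
  j=3: false
  j=4: false
  j=5: false
No position in the window satisfies it → formula fails.

False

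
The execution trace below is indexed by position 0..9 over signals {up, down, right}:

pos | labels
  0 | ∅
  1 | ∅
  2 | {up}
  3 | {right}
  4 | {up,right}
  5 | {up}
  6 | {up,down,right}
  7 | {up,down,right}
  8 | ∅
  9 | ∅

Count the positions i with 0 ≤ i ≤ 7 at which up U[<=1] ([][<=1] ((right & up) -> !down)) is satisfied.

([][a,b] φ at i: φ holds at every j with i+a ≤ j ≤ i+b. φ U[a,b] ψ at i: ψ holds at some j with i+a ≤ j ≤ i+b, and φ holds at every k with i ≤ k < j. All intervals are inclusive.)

Evaluate at each i in [0,7]:
  i=0: ✓ (rhs at j=0)
  i=1: ✓ (rhs at j=1)
  i=2: ✓ (rhs at j=2)
  i=3: ✓ (rhs at j=3)
  i=4: ✓ (rhs at j=4)
  i=5: ✗ (no rhs in [5,6])
  i=6: ✗ (no rhs in [6,7])
  i=7: ✓ (rhs at j=8; lhs holds on [7,7])
Positions where it holds: {0, 1, 2, 3, 4, 7} → 6.

6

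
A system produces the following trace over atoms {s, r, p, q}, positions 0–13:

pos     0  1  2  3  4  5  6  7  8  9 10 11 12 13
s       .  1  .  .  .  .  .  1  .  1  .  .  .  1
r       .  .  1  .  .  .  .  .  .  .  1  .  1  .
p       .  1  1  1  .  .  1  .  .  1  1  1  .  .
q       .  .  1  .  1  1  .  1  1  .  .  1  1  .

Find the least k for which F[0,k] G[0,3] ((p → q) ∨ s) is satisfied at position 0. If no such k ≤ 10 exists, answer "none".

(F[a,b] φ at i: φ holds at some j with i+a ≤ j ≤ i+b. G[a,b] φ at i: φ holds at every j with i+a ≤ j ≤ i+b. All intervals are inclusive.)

Scan j = 0,1,… for G[0,3] ((p → q) ∨ s):
  j=0: fails
  j=1: fails
  j=2: fails
  j=3: fails
  j=4: fails
  j=5: fails
  j=6: fails
  j=7: fails
  j=8: fails
  j=9: fails
  j=10: fails
No j in [0,10] satisfies it → none.

none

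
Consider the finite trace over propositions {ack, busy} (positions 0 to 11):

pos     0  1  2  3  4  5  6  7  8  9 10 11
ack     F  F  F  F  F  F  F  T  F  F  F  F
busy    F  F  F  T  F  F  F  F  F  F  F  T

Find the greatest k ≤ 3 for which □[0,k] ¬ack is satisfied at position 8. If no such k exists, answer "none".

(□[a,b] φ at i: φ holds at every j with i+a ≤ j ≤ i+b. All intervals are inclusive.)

¬ack must hold from j=8 onward; find where it first fails.
  j=8: holds
  j=9: holds
  j=10: holds
  j=11: holds
Holds through j=11; largest k = 3.

3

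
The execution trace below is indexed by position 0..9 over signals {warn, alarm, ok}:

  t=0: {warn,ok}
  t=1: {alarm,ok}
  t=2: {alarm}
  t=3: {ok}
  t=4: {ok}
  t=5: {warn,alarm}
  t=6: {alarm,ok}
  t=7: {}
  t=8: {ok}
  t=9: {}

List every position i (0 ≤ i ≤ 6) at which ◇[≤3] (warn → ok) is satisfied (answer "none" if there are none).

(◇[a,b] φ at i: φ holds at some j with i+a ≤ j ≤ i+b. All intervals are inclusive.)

0, 1, 2, 3, 4, 5, 6

Evaluate at each i in [0,6]:
  i=0: ✓ (witness j=0)
  i=1: ✓ (witness j=1)
  i=2: ✓ (witness j=2)
  i=3: ✓ (witness j=3)
  i=4: ✓ (witness j=4)
  i=5: ✓ (witness j=6)
  i=6: ✓ (witness j=6)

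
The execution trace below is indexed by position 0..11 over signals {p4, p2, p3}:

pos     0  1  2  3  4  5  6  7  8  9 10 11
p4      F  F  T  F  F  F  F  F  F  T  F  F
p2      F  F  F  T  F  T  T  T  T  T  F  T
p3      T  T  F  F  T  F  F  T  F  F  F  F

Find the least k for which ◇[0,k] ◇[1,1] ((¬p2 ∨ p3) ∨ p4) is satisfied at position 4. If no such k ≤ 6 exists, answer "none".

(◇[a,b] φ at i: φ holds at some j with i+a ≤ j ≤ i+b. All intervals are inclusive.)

2

Scan j = 4,5,… for ◇[1,1] ((¬p2 ∨ p3) ∨ p4):
  j=4: fails
  j=5: fails
  j=6: holds
First hit at j=6, so smallest k = 6-4 = 2.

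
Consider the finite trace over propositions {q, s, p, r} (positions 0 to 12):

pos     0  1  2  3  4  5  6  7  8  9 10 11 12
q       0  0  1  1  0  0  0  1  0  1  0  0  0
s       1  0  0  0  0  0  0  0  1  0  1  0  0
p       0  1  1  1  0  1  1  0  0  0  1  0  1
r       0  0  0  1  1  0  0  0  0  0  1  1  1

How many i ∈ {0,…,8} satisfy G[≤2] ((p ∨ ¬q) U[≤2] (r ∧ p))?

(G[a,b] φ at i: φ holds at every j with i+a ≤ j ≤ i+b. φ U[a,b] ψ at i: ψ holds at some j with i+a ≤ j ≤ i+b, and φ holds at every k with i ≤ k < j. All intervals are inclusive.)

1

Evaluate at each i in [0,8]:
  i=0: ✗ (fails at j=0)
  i=1: ✓ (all of [1,3])
  i=2: ✗ (fails at j=4)
  i=3: ✗ (fails at j=4)
  i=4: ✗ (fails at j=4)
  i=5: ✗ (fails at j=5)
  i=6: ✗ (fails at j=6)
  i=7: ✗ (fails at j=7)
  i=8: ✗ (fails at j=8)
Positions where it holds: {1} → 1.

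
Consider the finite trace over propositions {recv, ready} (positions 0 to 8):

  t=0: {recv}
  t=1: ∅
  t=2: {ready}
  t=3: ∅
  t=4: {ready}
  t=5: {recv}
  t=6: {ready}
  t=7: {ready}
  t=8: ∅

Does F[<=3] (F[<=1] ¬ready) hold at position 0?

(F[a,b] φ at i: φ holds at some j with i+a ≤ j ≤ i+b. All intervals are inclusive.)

Yes

Check F[<=1] ¬ready at each j in [0,3]:
  j=0: holds (witness at 0)
  j=1: holds (witness at 1)
  j=2: holds (witness at 3)
  j=3: holds (witness at 3)
Found at j=0 → formula holds.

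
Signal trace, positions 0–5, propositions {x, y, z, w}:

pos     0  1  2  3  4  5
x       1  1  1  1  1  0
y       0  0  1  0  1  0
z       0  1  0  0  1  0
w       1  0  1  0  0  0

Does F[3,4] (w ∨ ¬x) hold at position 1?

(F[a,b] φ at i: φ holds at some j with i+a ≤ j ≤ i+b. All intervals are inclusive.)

Check (w ∨ ¬x) at each j in [4,5]:
  j=4: false
  j=5: true
Found at j=5 → formula holds.

Yes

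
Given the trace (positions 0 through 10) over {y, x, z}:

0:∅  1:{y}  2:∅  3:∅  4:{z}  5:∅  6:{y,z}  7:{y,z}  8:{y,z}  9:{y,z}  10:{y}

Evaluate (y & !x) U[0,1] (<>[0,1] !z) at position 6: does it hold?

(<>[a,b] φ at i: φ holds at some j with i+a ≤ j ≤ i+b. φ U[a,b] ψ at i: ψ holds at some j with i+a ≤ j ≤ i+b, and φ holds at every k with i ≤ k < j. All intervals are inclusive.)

Does not hold

Need some j in [6,7] with <>[0,1] !z, and (y & !x) at every k in [6,j-1].
  j=6: <>[0,1] !z — fails (none in [6,7]).
  j=7: <>[0,1] !z — fails (none in [7,8]).
No j in the window works → until fails.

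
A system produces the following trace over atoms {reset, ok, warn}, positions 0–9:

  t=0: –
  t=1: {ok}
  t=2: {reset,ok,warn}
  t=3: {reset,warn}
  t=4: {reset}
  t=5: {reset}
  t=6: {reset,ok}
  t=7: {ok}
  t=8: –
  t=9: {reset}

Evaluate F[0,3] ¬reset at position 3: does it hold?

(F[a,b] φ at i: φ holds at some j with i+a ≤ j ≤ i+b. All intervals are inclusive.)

No

Check ¬reset at each j in [3,6]:
  j=3: false
  j=4: false
  j=5: false
  j=6: false
No position in the window satisfies it → formula fails.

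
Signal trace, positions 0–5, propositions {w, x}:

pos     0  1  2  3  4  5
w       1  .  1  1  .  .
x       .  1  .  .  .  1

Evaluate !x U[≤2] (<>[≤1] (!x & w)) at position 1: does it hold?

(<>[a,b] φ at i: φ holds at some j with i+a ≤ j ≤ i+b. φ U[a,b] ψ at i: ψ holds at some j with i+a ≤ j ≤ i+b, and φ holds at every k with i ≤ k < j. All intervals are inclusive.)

Yes

Need some j in [1,3] with <>[≤1] (!x & w), and !x at every k in [1,j-1].
  j=1: <>[≤1] (!x & w) holds; no prefix to check → satisfied.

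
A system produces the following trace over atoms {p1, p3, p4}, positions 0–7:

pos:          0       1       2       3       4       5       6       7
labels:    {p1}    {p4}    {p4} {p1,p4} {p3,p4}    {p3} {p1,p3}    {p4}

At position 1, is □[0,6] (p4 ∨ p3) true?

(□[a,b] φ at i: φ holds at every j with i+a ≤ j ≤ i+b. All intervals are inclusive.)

Check (p4 ∨ p3) at every j in [1,7]:
  j=1: true
  j=2: true
  j=3: true
  j=4: true
  j=5: true
  j=6: true
  j=7: true
All positions satisfy it → formula holds.

Yes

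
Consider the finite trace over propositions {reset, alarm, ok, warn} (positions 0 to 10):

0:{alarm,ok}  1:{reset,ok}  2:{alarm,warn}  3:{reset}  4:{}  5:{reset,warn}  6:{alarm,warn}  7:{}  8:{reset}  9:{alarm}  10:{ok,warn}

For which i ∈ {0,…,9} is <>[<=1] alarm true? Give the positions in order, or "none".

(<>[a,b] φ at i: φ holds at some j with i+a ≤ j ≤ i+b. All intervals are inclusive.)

0, 1, 2, 5, 6, 8, 9

Evaluate at each i in [0,9]:
  i=0: ✓ (witness j=0)
  i=1: ✓ (witness j=2)
  i=2: ✓ (witness j=2)
  i=3: ✗ (none in [3,4])
  i=4: ✗ (none in [4,5])
  i=5: ✓ (witness j=6)
  i=6: ✓ (witness j=6)
  i=7: ✗ (none in [7,8])
  i=8: ✓ (witness j=9)
  i=9: ✓ (witness j=9)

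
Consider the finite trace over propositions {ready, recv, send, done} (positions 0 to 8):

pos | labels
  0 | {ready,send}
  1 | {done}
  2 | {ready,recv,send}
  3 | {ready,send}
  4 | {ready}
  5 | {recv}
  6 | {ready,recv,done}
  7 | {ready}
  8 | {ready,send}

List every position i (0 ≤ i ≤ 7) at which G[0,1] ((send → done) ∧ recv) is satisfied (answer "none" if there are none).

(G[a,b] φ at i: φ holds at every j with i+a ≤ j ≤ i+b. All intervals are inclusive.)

5

Evaluate at each i in [0,7]:
  i=0: ✗ (fails at j=0)
  i=1: ✗ (fails at j=1)
  i=2: ✗ (fails at j=2)
  i=3: ✗ (fails at j=3)
  i=4: ✗ (fails at j=4)
  i=5: ✓ (all of [5,6])
  i=6: ✗ (fails at j=7)
  i=7: ✗ (fails at j=7)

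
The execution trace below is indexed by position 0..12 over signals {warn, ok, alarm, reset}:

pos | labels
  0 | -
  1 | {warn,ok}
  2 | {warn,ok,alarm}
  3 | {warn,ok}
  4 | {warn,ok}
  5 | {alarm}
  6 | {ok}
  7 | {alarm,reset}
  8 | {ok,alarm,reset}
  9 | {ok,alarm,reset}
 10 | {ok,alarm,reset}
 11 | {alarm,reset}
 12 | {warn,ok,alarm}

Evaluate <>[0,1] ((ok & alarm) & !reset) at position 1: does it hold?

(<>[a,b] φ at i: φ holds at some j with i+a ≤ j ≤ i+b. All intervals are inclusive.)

Holds

Check ((ok & alarm) & !reset) at each j in [1,2]:
  j=1: false
  j=2: true
Found at j=2 → formula holds.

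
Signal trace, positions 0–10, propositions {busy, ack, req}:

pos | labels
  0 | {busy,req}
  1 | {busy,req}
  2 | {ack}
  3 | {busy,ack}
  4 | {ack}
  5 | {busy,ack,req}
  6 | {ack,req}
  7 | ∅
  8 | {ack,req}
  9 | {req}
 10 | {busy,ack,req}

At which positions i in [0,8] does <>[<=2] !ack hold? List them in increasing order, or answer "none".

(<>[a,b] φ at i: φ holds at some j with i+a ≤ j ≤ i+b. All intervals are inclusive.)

0, 1, 5, 6, 7, 8

Evaluate at each i in [0,8]:
  i=0: ✓ (witness j=0)
  i=1: ✓ (witness j=1)
  i=2: ✗ (none in [2,4])
  i=3: ✗ (none in [3,5])
  i=4: ✗ (none in [4,6])
  i=5: ✓ (witness j=7)
  i=6: ✓ (witness j=7)
  i=7: ✓ (witness j=7)
  i=8: ✓ (witness j=9)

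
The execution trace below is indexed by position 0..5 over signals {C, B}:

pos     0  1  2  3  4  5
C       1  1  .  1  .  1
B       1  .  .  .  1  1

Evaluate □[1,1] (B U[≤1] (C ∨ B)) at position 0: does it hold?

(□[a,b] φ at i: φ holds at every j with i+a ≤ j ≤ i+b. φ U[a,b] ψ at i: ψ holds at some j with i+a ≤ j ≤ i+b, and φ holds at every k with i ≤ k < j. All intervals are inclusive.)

Holds

Check (B U[≤1] (C ∨ B)) at every j in [1,1]:
  j=1: holds
All positions satisfy it → formula holds.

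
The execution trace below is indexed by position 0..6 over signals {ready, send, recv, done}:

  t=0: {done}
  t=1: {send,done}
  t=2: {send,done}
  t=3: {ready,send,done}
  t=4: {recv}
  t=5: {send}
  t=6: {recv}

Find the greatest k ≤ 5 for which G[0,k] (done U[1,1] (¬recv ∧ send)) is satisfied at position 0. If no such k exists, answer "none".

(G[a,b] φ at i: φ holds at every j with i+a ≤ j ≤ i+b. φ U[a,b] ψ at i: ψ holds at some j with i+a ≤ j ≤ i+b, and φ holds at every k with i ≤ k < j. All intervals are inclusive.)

2

(done U[1,1] (¬recv ∧ send)) must hold from j=0 onward; find where it first fails.
  j=0: holds
  j=1: holds
  j=2: holds
  j=3: fails
Holds on [0,2], so largest k = 2.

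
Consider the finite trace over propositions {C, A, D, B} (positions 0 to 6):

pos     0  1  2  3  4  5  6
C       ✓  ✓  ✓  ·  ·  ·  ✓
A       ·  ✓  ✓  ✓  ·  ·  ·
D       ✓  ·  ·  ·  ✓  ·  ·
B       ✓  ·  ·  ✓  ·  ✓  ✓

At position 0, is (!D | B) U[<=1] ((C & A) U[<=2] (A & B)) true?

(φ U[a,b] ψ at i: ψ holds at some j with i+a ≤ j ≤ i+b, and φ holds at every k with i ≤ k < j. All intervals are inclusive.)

Holds

Need some j in [0,1] with ((C & A) U[<=2] (A & B)), and (!D | B) at every k in [0,j-1].
  j=0: ((C & A) U[<=2] (A & B)) — fails.
  j=1: ((C & A) U[<=2] (A & B)) holds; (!D | B) holds at every k in [0,0] → satisfied.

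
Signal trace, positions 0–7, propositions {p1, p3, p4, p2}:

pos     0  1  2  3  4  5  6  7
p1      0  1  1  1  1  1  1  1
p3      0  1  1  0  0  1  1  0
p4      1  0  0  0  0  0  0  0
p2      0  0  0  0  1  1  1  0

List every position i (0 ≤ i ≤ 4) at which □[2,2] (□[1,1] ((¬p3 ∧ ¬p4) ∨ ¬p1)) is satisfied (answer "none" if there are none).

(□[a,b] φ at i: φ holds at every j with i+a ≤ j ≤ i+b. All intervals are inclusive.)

0, 1, 4

Evaluate at each i in [0,4]:
  i=0: ✓ (all of [2,2])
  i=1: ✓ (all of [3,3])
  i=2: ✗ (fails at j=4)
  i=3: ✗ (fails at j=5)
  i=4: ✓ (all of [6,6])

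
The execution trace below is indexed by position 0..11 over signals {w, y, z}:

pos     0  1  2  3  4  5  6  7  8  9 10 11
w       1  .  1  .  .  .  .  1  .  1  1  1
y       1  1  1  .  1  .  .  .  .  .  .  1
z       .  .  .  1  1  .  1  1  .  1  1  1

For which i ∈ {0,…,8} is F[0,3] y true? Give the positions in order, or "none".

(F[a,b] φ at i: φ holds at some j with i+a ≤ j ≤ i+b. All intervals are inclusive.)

0, 1, 2, 3, 4, 8

Evaluate at each i in [0,8]:
  i=0: ✓ (witness j=0)
  i=1: ✓ (witness j=1)
  i=2: ✓ (witness j=2)
  i=3: ✓ (witness j=4)
  i=4: ✓ (witness j=4)
  i=5: ✗ (none in [5,8])
  i=6: ✗ (none in [6,9])
  i=7: ✗ (none in [7,10])
  i=8: ✓ (witness j=11)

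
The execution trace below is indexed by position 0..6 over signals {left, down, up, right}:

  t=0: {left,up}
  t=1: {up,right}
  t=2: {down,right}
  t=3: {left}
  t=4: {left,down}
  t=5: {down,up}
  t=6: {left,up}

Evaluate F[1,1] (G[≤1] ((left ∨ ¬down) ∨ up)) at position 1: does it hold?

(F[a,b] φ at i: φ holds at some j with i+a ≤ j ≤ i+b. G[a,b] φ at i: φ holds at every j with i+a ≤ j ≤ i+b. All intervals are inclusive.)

Check G[≤1] ((left ∨ ¬down) ∨ up) at each j in [2,2]:
  j=2: fails at 2
No position in the window satisfies it → formula fails.

False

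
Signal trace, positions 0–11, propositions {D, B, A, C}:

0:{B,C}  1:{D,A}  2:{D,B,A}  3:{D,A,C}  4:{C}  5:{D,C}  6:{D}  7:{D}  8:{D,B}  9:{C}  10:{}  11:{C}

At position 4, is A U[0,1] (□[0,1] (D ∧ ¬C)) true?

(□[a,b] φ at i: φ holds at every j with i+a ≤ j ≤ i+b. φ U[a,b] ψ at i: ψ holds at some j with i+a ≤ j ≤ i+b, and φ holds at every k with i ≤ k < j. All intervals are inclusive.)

Need some j in [4,5] with □[0,1] (D ∧ ¬C), and A at every k in [4,j-1].
  j=4: □[0,1] (D ∧ ¬C) — fails at 4.
  j=5: □[0,1] (D ∧ ¬C) — fails at 5.
No j in the window works → until fails.

Does not hold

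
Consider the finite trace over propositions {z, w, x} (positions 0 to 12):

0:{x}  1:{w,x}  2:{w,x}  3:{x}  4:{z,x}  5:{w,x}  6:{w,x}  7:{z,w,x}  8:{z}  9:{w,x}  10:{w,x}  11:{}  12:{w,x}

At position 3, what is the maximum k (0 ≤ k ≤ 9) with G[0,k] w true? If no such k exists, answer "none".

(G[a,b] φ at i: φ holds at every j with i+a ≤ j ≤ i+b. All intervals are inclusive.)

w must hold from j=3 onward; find where it first fails.
  j=3: fails → no k works.

none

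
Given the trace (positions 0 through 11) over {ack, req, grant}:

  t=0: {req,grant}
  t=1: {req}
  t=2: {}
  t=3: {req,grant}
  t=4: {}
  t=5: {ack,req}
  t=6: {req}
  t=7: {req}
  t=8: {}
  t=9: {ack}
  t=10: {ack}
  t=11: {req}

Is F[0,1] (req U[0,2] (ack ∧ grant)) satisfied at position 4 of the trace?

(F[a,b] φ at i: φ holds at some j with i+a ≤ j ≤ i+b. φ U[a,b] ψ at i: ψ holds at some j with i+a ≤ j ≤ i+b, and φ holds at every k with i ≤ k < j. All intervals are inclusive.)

Check (req U[0,2] (ack ∧ grant)) at each j in [4,5]:
  j=4: fails
  j=5: fails
No position in the window satisfies it → formula fails.

No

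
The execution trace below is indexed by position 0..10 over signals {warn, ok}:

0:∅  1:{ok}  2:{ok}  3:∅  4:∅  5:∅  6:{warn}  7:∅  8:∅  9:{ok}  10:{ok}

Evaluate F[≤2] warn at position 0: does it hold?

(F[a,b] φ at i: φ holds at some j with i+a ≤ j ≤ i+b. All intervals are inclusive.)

Check warn at each j in [0,2]:
  j=0: false
  j=1: false
  j=2: false
No position in the window satisfies it → formula fails.

No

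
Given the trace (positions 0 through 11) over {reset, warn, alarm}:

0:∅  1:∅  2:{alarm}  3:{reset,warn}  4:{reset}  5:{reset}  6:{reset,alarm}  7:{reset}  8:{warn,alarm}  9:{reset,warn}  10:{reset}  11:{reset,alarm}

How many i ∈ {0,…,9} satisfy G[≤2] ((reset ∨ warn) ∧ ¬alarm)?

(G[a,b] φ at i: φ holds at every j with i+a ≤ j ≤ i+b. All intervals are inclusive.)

Evaluate at each i in [0,9]:
  i=0: ✗ (fails at j=0)
  i=1: ✗ (fails at j=1)
  i=2: ✗ (fails at j=2)
  i=3: ✓ (all of [3,5])
  i=4: ✗ (fails at j=6)
  i=5: ✗ (fails at j=6)
  i=6: ✗ (fails at j=6)
  i=7: ✗ (fails at j=8)
  i=8: ✗ (fails at j=8)
  i=9: ✗ (fails at j=11)
Positions where it holds: {3} → 1.

1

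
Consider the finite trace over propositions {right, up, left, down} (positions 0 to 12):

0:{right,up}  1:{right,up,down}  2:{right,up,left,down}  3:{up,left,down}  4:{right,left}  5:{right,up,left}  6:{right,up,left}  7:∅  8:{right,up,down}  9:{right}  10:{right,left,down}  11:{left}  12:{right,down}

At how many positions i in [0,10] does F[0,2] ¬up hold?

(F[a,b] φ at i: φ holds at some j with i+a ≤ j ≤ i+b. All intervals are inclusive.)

Evaluate at each i in [0,10]:
  i=0: ✗ (none in [0,2])
  i=1: ✗ (none in [1,3])
  i=2: ✓ (witness j=4)
  i=3: ✓ (witness j=4)
  i=4: ✓ (witness j=4)
  i=5: ✓ (witness j=7)
  i=6: ✓ (witness j=7)
  i=7: ✓ (witness j=7)
  i=8: ✓ (witness j=9)
  i=9: ✓ (witness j=9)
  i=10: ✓ (witness j=10)
Positions where it holds: {2, 3, 4, 5, 6, 7, 8, 9, 10} → 9.

9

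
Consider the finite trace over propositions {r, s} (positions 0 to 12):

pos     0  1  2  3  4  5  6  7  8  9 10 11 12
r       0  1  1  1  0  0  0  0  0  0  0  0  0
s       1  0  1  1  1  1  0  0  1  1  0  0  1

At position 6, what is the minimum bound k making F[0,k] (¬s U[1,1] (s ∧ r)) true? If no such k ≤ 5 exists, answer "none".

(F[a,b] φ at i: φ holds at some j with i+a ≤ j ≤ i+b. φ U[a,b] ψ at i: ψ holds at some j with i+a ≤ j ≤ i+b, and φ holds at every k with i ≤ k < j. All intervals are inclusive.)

Scan j = 6,7,… for (¬s U[1,1] (s ∧ r)):
  j=6: fails
  j=7: fails
  j=8: fails
  j=9: fails
  j=10: fails
  j=11: fails
No j in [6,11] satisfies it → none.

none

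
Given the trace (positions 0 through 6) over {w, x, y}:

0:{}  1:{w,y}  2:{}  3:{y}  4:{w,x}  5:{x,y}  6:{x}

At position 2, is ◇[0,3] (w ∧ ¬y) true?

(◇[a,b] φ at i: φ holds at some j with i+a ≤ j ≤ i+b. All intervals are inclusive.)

True

Check (w ∧ ¬y) at each j in [2,5]:
  j=2: false
  j=3: false
  j=4: true
  j=5: false
Found at j=4 → formula holds.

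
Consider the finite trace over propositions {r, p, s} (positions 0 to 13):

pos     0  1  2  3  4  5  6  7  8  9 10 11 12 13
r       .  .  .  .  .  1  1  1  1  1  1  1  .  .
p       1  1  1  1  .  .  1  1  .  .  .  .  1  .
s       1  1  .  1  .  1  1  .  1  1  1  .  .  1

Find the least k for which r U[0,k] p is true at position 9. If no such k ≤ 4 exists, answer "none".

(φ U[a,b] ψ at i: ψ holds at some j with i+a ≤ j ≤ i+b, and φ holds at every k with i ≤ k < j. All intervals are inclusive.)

3

Need earliest j ≥ 9 with p, and r at every k in [9,j-1].
  j=9: rhs fails.
  j=10: rhs fails.
  j=11: rhs fails.
  j=12: rhs holds; lhs holds on [9,11]. k = 3.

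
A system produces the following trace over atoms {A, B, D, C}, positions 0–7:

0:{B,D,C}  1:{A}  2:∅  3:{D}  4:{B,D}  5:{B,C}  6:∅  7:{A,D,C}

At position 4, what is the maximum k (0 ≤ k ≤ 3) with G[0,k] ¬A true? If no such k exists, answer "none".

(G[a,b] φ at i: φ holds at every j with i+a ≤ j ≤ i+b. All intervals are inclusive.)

2

¬A must hold from j=4 onward; find where it first fails.
  j=4: holds
  j=5: holds
  j=6: holds
  j=7: fails
Holds on [4,6], so largest k = 2.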